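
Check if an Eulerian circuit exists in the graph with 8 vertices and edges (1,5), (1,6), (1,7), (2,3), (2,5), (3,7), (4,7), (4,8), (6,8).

Step 1: Find the degree of each vertex:
  deg(1) = 3
  deg(2) = 2
  deg(3) = 2
  deg(4) = 2
  deg(5) = 2
  deg(6) = 2
  deg(7) = 3
  deg(8) = 2

Step 2: Count vertices with odd degree:
  Odd-degree vertices: 1, 7 (2 total)

Step 3: Apply Euler's theorem:
  - Eulerian circuit exists iff graph is connected and all vertices have even degree
  - Eulerian path exists iff graph is connected and has 0 or 2 odd-degree vertices

Graph is connected with exactly 2 odd-degree vertices (1, 7).
Eulerian path exists (starting and ending at the odd-degree vertices), but no Eulerian circuit.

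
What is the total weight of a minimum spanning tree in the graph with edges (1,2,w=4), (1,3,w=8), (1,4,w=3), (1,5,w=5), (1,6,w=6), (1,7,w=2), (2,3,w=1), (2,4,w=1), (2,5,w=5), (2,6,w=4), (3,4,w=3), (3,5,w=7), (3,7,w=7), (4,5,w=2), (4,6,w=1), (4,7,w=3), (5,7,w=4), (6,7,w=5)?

Apply Kruskal's algorithm (sort edges by weight, add if no cycle):

Sorted edges by weight:
  (2,3) w=1
  (2,4) w=1
  (4,6) w=1
  (1,7) w=2
  (4,5) w=2
  (1,4) w=3
  (3,4) w=3
  (4,7) w=3
  (1,2) w=4
  (2,6) w=4
  (5,7) w=4
  (1,5) w=5
  (2,5) w=5
  (6,7) w=5
  (1,6) w=6
  (3,5) w=7
  (3,7) w=7
  (1,3) w=8

Add edge (2,3) w=1 -- no cycle. Running total: 1
Add edge (2,4) w=1 -- no cycle. Running total: 2
Add edge (4,6) w=1 -- no cycle. Running total: 3
Add edge (1,7) w=2 -- no cycle. Running total: 5
Add edge (4,5) w=2 -- no cycle. Running total: 7
Add edge (1,4) w=3 -- no cycle. Running total: 10

MST edges: (2,3,w=1), (2,4,w=1), (4,6,w=1), (1,7,w=2), (4,5,w=2), (1,4,w=3)
Total MST weight: 1 + 1 + 1 + 2 + 2 + 3 = 10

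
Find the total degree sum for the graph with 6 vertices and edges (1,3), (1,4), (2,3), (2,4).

Step 1: Count edges incident to each vertex:
  deg(1) = 2 (neighbors: 3, 4)
  deg(2) = 2 (neighbors: 3, 4)
  deg(3) = 2 (neighbors: 1, 2)
  deg(4) = 2 (neighbors: 1, 2)
  deg(5) = 0 (neighbors: none)
  deg(6) = 0 (neighbors: none)

Step 2: Sum all degrees:
  2 + 2 + 2 + 2 + 0 + 0 = 8

Verification: sum of degrees = 2 * |E| = 2 * 4 = 8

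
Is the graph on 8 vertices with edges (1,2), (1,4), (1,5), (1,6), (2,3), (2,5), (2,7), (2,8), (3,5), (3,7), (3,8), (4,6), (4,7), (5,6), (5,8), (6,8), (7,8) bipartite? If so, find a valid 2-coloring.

Step 1: Attempt 2-coloring using BFS:
  Start at vertex 1, assign color 0
  Color vertex 2 with color 1 (neighbor of 1)
  Color vertex 4 with color 1 (neighbor of 1)
  Color vertex 5 with color 1 (neighbor of 1)
  Color vertex 6 with color 1 (neighbor of 1)
  Color vertex 3 with color 0 (neighbor of 2)

Step 2: Conflict found! Vertices 2 and 5 are adjacent but have the same color.
This means the graph contains an odd cycle.

The graph is NOT bipartite.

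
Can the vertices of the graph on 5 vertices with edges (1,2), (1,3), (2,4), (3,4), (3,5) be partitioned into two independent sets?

Step 1: Attempt 2-coloring using BFS:
  Start at vertex 1, assign color 0
  Color vertex 2 with color 1 (neighbor of 1)
  Color vertex 3 with color 1 (neighbor of 1)
  Color vertex 4 with color 0 (neighbor of 2)
  Color vertex 5 with color 0 (neighbor of 3)

Step 2: 2-coloring succeeded. No conflicts found.
  Set A (color 0): {1, 4, 5}
  Set B (color 1): {2, 3}

The graph is bipartite with partition {1, 4, 5}, {2, 3}.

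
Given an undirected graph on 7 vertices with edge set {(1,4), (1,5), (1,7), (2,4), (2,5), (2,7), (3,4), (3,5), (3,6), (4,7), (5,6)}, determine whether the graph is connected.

Step 1: Build adjacency list from edges:
  1: 4, 5, 7
  2: 4, 5, 7
  3: 4, 5, 6
  4: 1, 2, 3, 7
  5: 1, 2, 3, 6
  6: 3, 5
  7: 1, 2, 4

Step 2: Run BFS/DFS from vertex 1:
  Visited: {1, 4, 5, 7, 2, 3, 6}
  Reached 7 of 7 vertices

Step 3: All 7 vertices reached from vertex 1, so the graph is connected.
Answer: Yes, the graph is connected.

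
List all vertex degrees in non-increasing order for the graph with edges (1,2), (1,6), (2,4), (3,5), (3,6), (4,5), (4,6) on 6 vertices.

Step 1: Count edges incident to each vertex:
  deg(1) = 2 (neighbors: 2, 6)
  deg(2) = 2 (neighbors: 1, 4)
  deg(3) = 2 (neighbors: 5, 6)
  deg(4) = 3 (neighbors: 2, 5, 6)
  deg(5) = 2 (neighbors: 3, 4)
  deg(6) = 3 (neighbors: 1, 3, 4)

Step 2: Sort degrees in non-increasing order:
  Degrees: [2, 2, 2, 3, 2, 3] -> sorted: [3, 3, 2, 2, 2, 2]

Degree sequence: [3, 3, 2, 2, 2, 2]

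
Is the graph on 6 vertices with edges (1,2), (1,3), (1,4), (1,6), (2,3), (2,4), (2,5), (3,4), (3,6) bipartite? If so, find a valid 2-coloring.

Step 1: Attempt 2-coloring using BFS:
  Start at vertex 1, assign color 0
  Color vertex 2 with color 1 (neighbor of 1)
  Color vertex 3 with color 1 (neighbor of 1)
  Color vertex 4 with color 1 (neighbor of 1)
  Color vertex 6 with color 1 (neighbor of 1)

Step 2: Conflict found! Vertices 2 and 3 are adjacent but have the same color.
This means the graph contains an odd cycle.

The graph is NOT bipartite.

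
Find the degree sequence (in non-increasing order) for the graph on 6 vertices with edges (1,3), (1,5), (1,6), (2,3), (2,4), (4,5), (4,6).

Step 1: Count edges incident to each vertex:
  deg(1) = 3 (neighbors: 3, 5, 6)
  deg(2) = 2 (neighbors: 3, 4)
  deg(3) = 2 (neighbors: 1, 2)
  deg(4) = 3 (neighbors: 2, 5, 6)
  deg(5) = 2 (neighbors: 1, 4)
  deg(6) = 2 (neighbors: 1, 4)

Step 2: Sort degrees in non-increasing order:
  Degrees: [3, 2, 2, 3, 2, 2] -> sorted: [3, 3, 2, 2, 2, 2]

Degree sequence: [3, 3, 2, 2, 2, 2]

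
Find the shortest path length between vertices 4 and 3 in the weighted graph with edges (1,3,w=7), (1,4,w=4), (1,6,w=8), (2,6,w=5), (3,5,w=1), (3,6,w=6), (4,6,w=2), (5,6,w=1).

Step 1: Build adjacency list with weights:
  1: 3(w=7), 4(w=4), 6(w=8)
  2: 6(w=5)
  3: 1(w=7), 5(w=1), 6(w=6)
  4: 1(w=4), 6(w=2)
  5: 3(w=1), 6(w=1)
  6: 1(w=8), 2(w=5), 3(w=6), 4(w=2), 5(w=1)

Step 2: Apply Dijkstra's algorithm from vertex 4:
  Visit vertex 4 (distance=0)
    Update dist[1] = 4
    Update dist[6] = 2
  Visit vertex 6 (distance=2)
    Update dist[2] = 7
    Update dist[3] = 8
    Update dist[5] = 3
  Visit vertex 5 (distance=3)
    Update dist[3] = 4
  Visit vertex 1 (distance=4)
  Visit vertex 3 (distance=4)

Step 3: Shortest path: 4 -> 6 -> 5 -> 3
Total weight: 2 + 1 + 1 = 4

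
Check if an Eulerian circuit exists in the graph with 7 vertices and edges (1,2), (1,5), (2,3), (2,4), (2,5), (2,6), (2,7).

Step 1: Find the degree of each vertex:
  deg(1) = 2
  deg(2) = 6
  deg(3) = 1
  deg(4) = 1
  deg(5) = 2
  deg(6) = 1
  deg(7) = 1

Step 2: Count vertices with odd degree:
  Odd-degree vertices: 3, 4, 6, 7 (4 total)

Step 3: Apply Euler's theorem:
  - Eulerian circuit exists iff graph is connected and all vertices have even degree
  - Eulerian path exists iff graph is connected and has 0 or 2 odd-degree vertices

Graph has 4 odd-degree vertices (need 0 or 2).
Neither Eulerian path nor Eulerian circuit exists.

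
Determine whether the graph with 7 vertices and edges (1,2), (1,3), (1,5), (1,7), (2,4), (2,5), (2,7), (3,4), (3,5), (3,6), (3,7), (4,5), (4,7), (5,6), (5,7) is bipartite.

Step 1: Attempt 2-coloring using BFS:
  Start at vertex 1, assign color 0
  Color vertex 2 with color 1 (neighbor of 1)
  Color vertex 3 with color 1 (neighbor of 1)
  Color vertex 5 with color 1 (neighbor of 1)
  Color vertex 7 with color 1 (neighbor of 1)
  Color vertex 4 with color 0 (neighbor of 2)

Step 2: Conflict found! Vertices 2 and 5 are adjacent but have the same color.
This means the graph contains an odd cycle.

The graph is NOT bipartite.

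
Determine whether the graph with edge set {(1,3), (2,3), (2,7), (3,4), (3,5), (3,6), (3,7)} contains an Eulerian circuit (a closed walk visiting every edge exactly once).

Step 1: Find the degree of each vertex:
  deg(1) = 1
  deg(2) = 2
  deg(3) = 6
  deg(4) = 1
  deg(5) = 1
  deg(6) = 1
  deg(7) = 2

Step 2: Count vertices with odd degree:
  Odd-degree vertices: 1, 4, 5, 6 (4 total)

Step 3: Apply Euler's theorem:
  - Eulerian circuit exists iff graph is connected and all vertices have even degree
  - Eulerian path exists iff graph is connected and has 0 or 2 odd-degree vertices

Graph has 4 odd-degree vertices (need 0 or 2).
Neither Eulerian path nor Eulerian circuit exists.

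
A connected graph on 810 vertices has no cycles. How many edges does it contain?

A tree on n vertices always has exactly n - 1 edges.
For n = 810: edges = 810 - 1 = 809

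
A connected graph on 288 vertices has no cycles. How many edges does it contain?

A tree on n vertices always has exactly n - 1 edges.
For n = 288: edges = 288 - 1 = 287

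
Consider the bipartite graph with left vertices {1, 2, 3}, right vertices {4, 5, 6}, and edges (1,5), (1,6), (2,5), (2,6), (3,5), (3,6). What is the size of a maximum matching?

Step 1: List the neighbors of each left vertex:
  1: 5, 6
  2: 5, 6
  3: 5, 6

Step 2: Greedily match left vertices, then look for augmenting paths:
  Match 1 -- 5
  Match 2 -- 6
  No augmenting path remains.

Step 3: Verify this is maximum:
  Matching has size 2. The vertex set {5, 6} covers every edge and has size 2; any matching has at most one edge per cover vertex, so 2 is maximum (König's theorem).

Maximum matching: {(1,5), (2,6)}
Size: 2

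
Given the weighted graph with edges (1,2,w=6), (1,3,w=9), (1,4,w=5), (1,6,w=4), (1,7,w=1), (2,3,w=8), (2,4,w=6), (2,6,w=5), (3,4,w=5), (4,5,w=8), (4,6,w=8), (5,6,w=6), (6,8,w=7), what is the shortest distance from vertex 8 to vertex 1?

Step 1: Build adjacency list with weights:
  1: 2(w=6), 3(w=9), 4(w=5), 6(w=4), 7(w=1)
  2: 1(w=6), 3(w=8), 4(w=6), 6(w=5)
  3: 1(w=9), 2(w=8), 4(w=5)
  4: 1(w=5), 2(w=6), 3(w=5), 5(w=8), 6(w=8)
  5: 4(w=8), 6(w=6)
  6: 1(w=4), 2(w=5), 4(w=8), 5(w=6), 8(w=7)
  7: 1(w=1)
  8: 6(w=7)

Step 2: Apply Dijkstra's algorithm from vertex 8:
  Visit vertex 8 (distance=0)
    Update dist[6] = 7
  Visit vertex 6 (distance=7)
    Update dist[1] = 11
    Update dist[2] = 12
    Update dist[4] = 15
    Update dist[5] = 13
  Visit vertex 1 (distance=11)
    Update dist[3] = 20
    Update dist[7] = 12

Step 3: Shortest path: 8 -> 6 -> 1
Total weight: 7 + 4 = 11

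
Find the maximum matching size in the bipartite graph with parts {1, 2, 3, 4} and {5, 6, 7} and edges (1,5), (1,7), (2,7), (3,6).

Step 1: List the neighbors of each left vertex:
  1: 5, 7
  2: 7
  3: 6
  4: (none)

Step 2: Greedily match left vertices, then look for augmenting paths:
  Match 1 -- 5
  Match 2 -- 7
  Match 3 -- 6
  No augmenting path remains.

Step 3: Verify this is maximum:
  Matching size 3 = min(|L|, |R|) = min(4, 3), which is an upper bound, so this matching is maximum.

Maximum matching: {(1,5), (2,7), (3,6)}
Size: 3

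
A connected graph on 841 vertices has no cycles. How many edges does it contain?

A tree on n vertices always has exactly n - 1 edges.
For n = 841: edges = 841 - 1 = 840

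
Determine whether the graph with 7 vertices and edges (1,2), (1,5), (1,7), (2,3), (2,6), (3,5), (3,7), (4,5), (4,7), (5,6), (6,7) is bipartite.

Step 1: Attempt 2-coloring using BFS:
  Start at vertex 1, assign color 0
  Color vertex 2 with color 1 (neighbor of 1)
  Color vertex 5 with color 1 (neighbor of 1)
  Color vertex 7 with color 1 (neighbor of 1)
  Color vertex 3 with color 0 (neighbor of 2)
  Color vertex 6 with color 0 (neighbor of 2)
  Color vertex 4 with color 0 (neighbor of 5)

Step 2: 2-coloring succeeded. No conflicts found.
  Set A (color 0): {1, 3, 4, 6}
  Set B (color 1): {2, 5, 7}

The graph is bipartite with partition {1, 3, 4, 6}, {2, 5, 7}.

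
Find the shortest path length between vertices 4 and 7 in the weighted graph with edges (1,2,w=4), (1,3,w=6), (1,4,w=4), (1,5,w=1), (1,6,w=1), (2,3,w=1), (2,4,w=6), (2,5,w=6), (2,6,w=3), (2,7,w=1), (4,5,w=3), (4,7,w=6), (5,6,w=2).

Step 1: Build adjacency list with weights:
  1: 2(w=4), 3(w=6), 4(w=4), 5(w=1), 6(w=1)
  2: 1(w=4), 3(w=1), 4(w=6), 5(w=6), 6(w=3), 7(w=1)
  3: 1(w=6), 2(w=1)
  4: 1(w=4), 2(w=6), 5(w=3), 7(w=6)
  5: 1(w=1), 2(w=6), 4(w=3), 6(w=2)
  6: 1(w=1), 2(w=3), 5(w=2)
  7: 2(w=1), 4(w=6)

Step 2: Apply Dijkstra's algorithm from vertex 4:
  Visit vertex 4 (distance=0)
    Update dist[1] = 4
    Update dist[2] = 6
    Update dist[5] = 3
    Update dist[7] = 6
  Visit vertex 5 (distance=3)
    Update dist[6] = 5
  Visit vertex 1 (distance=4)
    Update dist[3] = 10
  Visit vertex 6 (distance=5)
  Visit vertex 2 (distance=6)
    Update dist[3] = 7
  Visit vertex 7 (distance=6)

Step 3: Shortest path: 4 -> 7
Total weight: 6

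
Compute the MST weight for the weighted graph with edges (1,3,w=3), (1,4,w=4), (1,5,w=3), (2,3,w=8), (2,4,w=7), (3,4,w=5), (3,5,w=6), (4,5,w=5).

Apply Kruskal's algorithm (sort edges by weight, add if no cycle):

Sorted edges by weight:
  (1,3) w=3
  (1,5) w=3
  (1,4) w=4
  (3,4) w=5
  (4,5) w=5
  (3,5) w=6
  (2,4) w=7
  (2,3) w=8

Add edge (1,3) w=3 -- no cycle. Running total: 3
Add edge (1,5) w=3 -- no cycle. Running total: 6
Add edge (1,4) w=4 -- no cycle. Running total: 10
Skip edge (3,4) w=5 -- would create cycle
Skip edge (4,5) w=5 -- would create cycle
Skip edge (3,5) w=6 -- would create cycle
Add edge (2,4) w=7 -- no cycle. Running total: 17

MST edges: (1,3,w=3), (1,5,w=3), (1,4,w=4), (2,4,w=7)
Total MST weight: 3 + 3 + 4 + 7 = 17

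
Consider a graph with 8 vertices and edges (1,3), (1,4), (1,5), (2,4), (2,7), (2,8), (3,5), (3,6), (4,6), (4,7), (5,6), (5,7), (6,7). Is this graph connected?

Step 1: Build adjacency list from edges:
  1: 3, 4, 5
  2: 4, 7, 8
  3: 1, 5, 6
  4: 1, 2, 6, 7
  5: 1, 3, 6, 7
  6: 3, 4, 5, 7
  7: 2, 4, 5, 6
  8: 2

Step 2: Run BFS/DFS from vertex 1:
  Visited: {1, 3, 4, 5, 6, 2, 7, 8}
  Reached 8 of 8 vertices

Step 3: All 8 vertices reached from vertex 1, so the graph is connected.
Answer: Yes, the graph is connected.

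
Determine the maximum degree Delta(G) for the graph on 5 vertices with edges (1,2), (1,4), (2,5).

Step 1: Count edges incident to each vertex:
  deg(1) = 2 (neighbors: 2, 4)
  deg(2) = 2 (neighbors: 1, 5)
  deg(3) = 0 (neighbors: none)
  deg(4) = 1 (neighbors: 1)
  deg(5) = 1 (neighbors: 2)

Step 2: Find maximum:
  max(2, 2, 0, 1, 1) = 2 (vertex 1)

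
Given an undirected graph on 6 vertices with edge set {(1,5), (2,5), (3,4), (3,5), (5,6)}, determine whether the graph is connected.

Step 1: Build adjacency list from edges:
  1: 5
  2: 5
  3: 4, 5
  4: 3
  5: 1, 2, 3, 6
  6: 5

Step 2: Run BFS/DFS from vertex 1:
  Visited: {1, 5, 2, 3, 6, 4}
  Reached 6 of 6 vertices

Step 3: All 6 vertices reached from vertex 1, so the graph is connected.
Answer: Yes, the graph is connected.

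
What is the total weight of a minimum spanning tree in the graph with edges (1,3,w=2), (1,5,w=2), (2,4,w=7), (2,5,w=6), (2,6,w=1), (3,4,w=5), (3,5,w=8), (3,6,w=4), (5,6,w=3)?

Apply Kruskal's algorithm (sort edges by weight, add if no cycle):

Sorted edges by weight:
  (2,6) w=1
  (1,5) w=2
  (1,3) w=2
  (5,6) w=3
  (3,6) w=4
  (3,4) w=5
  (2,5) w=6
  (2,4) w=7
  (3,5) w=8

Add edge (2,6) w=1 -- no cycle. Running total: 1
Add edge (1,5) w=2 -- no cycle. Running total: 3
Add edge (1,3) w=2 -- no cycle. Running total: 5
Add edge (5,6) w=3 -- no cycle. Running total: 8
Skip edge (3,6) w=4 -- would create cycle
Add edge (3,4) w=5 -- no cycle. Running total: 13

MST edges: (2,6,w=1), (1,5,w=2), (1,3,w=2), (5,6,w=3), (3,4,w=5)
Total MST weight: 1 + 2 + 2 + 3 + 5 = 13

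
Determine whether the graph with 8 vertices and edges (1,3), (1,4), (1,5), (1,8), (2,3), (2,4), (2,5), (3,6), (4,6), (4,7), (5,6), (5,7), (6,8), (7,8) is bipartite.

Step 1: Attempt 2-coloring using BFS:
  Start at vertex 1, assign color 0
  Color vertex 3 with color 1 (neighbor of 1)
  Color vertex 4 with color 1 (neighbor of 1)
  Color vertex 5 with color 1 (neighbor of 1)
  Color vertex 8 with color 1 (neighbor of 1)
  Color vertex 2 with color 0 (neighbor of 3)
  Color vertex 6 with color 0 (neighbor of 3)
  Color vertex 7 with color 0 (neighbor of 4)

Step 2: 2-coloring succeeded. No conflicts found.
  Set A (color 0): {1, 2, 6, 7}
  Set B (color 1): {3, 4, 5, 8}

The graph is bipartite with partition {1, 2, 6, 7}, {3, 4, 5, 8}.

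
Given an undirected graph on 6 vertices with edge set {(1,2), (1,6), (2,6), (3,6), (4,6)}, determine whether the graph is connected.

Step 1: Build adjacency list from edges:
  1: 2, 6
  2: 1, 6
  3: 6
  4: 6
  5: (none)
  6: 1, 2, 3, 4

Step 2: Run BFS/DFS from vertex 1:
  Visited: {1, 2, 6, 3, 4}
  Reached 5 of 6 vertices

Step 3: Only 5 of 6 vertices reached. Graph is disconnected.
Connected components: {1, 2, 3, 4, 6}, {5}
Answer: No, the graph is not connected (2 components).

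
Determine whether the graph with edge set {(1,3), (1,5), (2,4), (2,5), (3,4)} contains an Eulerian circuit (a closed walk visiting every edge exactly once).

Step 1: Find the degree of each vertex:
  deg(1) = 2
  deg(2) = 2
  deg(3) = 2
  deg(4) = 2
  deg(5) = 2

Step 2: Count vertices with odd degree:
  All vertices have even degree (0 odd-degree vertices)

Step 3: Apply Euler's theorem:
  - Eulerian circuit exists iff graph is connected and all vertices have even degree
  - Eulerian path exists iff graph is connected and has 0 or 2 odd-degree vertices

Graph is connected with 0 odd-degree vertices.
Both Eulerian circuit and Eulerian path exist.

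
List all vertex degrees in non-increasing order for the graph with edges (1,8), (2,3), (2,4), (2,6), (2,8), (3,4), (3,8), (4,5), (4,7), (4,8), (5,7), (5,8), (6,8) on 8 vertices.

Step 1: Count edges incident to each vertex:
  deg(1) = 1 (neighbors: 8)
  deg(2) = 4 (neighbors: 3, 4, 6, 8)
  deg(3) = 3 (neighbors: 2, 4, 8)
  deg(4) = 5 (neighbors: 2, 3, 5, 7, 8)
  deg(5) = 3 (neighbors: 4, 7, 8)
  deg(6) = 2 (neighbors: 2, 8)
  deg(7) = 2 (neighbors: 4, 5)
  deg(8) = 6 (neighbors: 1, 2, 3, 4, 5, 6)

Step 2: Sort degrees in non-increasing order:
  Degrees: [1, 4, 3, 5, 3, 2, 2, 6] -> sorted: [6, 5, 4, 3, 3, 2, 2, 1]

Degree sequence: [6, 5, 4, 3, 3, 2, 2, 1]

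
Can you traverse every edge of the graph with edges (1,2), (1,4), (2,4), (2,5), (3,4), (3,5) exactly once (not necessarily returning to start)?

Step 1: Find the degree of each vertex:
  deg(1) = 2
  deg(2) = 3
  deg(3) = 2
  deg(4) = 3
  deg(5) = 2

Step 2: Count vertices with odd degree:
  Odd-degree vertices: 2, 4 (2 total)

Step 3: Apply Euler's theorem:
  - Eulerian circuit exists iff graph is connected and all vertices have even degree
  - Eulerian path exists iff graph is connected and has 0 or 2 odd-degree vertices

Graph is connected with exactly 2 odd-degree vertices (2, 4).
Eulerian path exists (starting and ending at the odd-degree vertices), but no Eulerian circuit.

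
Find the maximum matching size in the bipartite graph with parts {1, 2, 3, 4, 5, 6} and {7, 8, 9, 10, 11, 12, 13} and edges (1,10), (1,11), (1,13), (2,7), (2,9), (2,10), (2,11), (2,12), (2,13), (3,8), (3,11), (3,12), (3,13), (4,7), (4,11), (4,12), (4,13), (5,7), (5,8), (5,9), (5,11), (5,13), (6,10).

Step 1: List the neighbors of each left vertex:
  1: 10, 11, 13
  2: 7, 9, 10, 11, 12, 13
  3: 8, 11, 12, 13
  4: 7, 11, 12, 13
  5: 7, 8, 9, 11, 13
  6: 10

Step 2: Greedily match left vertices, then look for augmenting paths:
  Match 1 -- 13
  Match 2 -- 7
  Match 3 -- 8
  Match 4 -- 11
  Match 5 -- 9
  Match 6 -- 10
  No augmenting path remains.

Step 3: Verify this is maximum:
  Matching size 6 = min(|L|, |R|) = min(6, 7), which is an upper bound, so this matching is maximum.

Maximum matching: {(1,13), (2,7), (3,8), (4,11), (5,9), (6,10)}
Size: 6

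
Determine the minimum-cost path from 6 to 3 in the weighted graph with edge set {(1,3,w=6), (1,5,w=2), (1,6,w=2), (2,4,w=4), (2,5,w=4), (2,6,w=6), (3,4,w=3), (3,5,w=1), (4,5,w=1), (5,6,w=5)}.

Step 1: Build adjacency list with weights:
  1: 3(w=6), 5(w=2), 6(w=2)
  2: 4(w=4), 5(w=4), 6(w=6)
  3: 1(w=6), 4(w=3), 5(w=1)
  4: 2(w=4), 3(w=3), 5(w=1)
  5: 1(w=2), 2(w=4), 3(w=1), 4(w=1), 6(w=5)
  6: 1(w=2), 2(w=6), 5(w=5)

Step 2: Apply Dijkstra's algorithm from vertex 6:
  Visit vertex 6 (distance=0)
    Update dist[1] = 2
    Update dist[2] = 6
    Update dist[5] = 5
  Visit vertex 1 (distance=2)
    Update dist[3] = 8
    Update dist[5] = 4
  Visit vertex 5 (distance=4)
    Update dist[3] = 5
    Update dist[4] = 5
  Visit vertex 3 (distance=5)

Step 3: Shortest path: 6 -> 1 -> 5 -> 3
Total weight: 2 + 2 + 1 = 5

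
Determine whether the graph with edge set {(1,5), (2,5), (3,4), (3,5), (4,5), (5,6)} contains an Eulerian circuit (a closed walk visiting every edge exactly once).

Step 1: Find the degree of each vertex:
  deg(1) = 1
  deg(2) = 1
  deg(3) = 2
  deg(4) = 2
  deg(5) = 5
  deg(6) = 1

Step 2: Count vertices with odd degree:
  Odd-degree vertices: 1, 2, 5, 6 (4 total)

Step 3: Apply Euler's theorem:
  - Eulerian circuit exists iff graph is connected and all vertices have even degree
  - Eulerian path exists iff graph is connected and has 0 or 2 odd-degree vertices

Graph has 4 odd-degree vertices (need 0 or 2).
Neither Eulerian path nor Eulerian circuit exists.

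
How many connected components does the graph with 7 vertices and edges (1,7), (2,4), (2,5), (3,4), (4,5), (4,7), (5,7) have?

Step 1: Build adjacency list from edges:
  1: 7
  2: 4, 5
  3: 4
  4: 2, 3, 5, 7
  5: 2, 4, 7
  6: (none)
  7: 1, 4, 5

Step 2: Run BFS/DFS from vertex 1:
  Visited: {1, 7, 4, 5, 2, 3}
  Reached 6 of 7 vertices

Step 3: Only 6 of 7 vertices reached. Graph is disconnected.
Connected components: {1, 2, 3, 4, 5, 7}, {6}
Number of connected components: 2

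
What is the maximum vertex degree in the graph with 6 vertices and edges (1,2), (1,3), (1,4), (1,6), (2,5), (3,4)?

Step 1: Count edges incident to each vertex:
  deg(1) = 4 (neighbors: 2, 3, 4, 6)
  deg(2) = 2 (neighbors: 1, 5)
  deg(3) = 2 (neighbors: 1, 4)
  deg(4) = 2 (neighbors: 1, 3)
  deg(5) = 1 (neighbors: 2)
  deg(6) = 1 (neighbors: 1)

Step 2: Find maximum:
  max(4, 2, 2, 2, 1, 1) = 4 (vertex 1)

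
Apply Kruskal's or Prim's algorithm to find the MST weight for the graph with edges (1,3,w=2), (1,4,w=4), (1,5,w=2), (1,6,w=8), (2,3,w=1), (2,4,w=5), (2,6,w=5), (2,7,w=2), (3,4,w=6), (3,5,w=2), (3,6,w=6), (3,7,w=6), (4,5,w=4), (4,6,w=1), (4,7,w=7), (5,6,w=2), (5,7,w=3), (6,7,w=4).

Apply Kruskal's algorithm (sort edges by weight, add if no cycle):

Sorted edges by weight:
  (2,3) w=1
  (4,6) w=1
  (1,3) w=2
  (1,5) w=2
  (2,7) w=2
  (3,5) w=2
  (5,6) w=2
  (5,7) w=3
  (1,4) w=4
  (4,5) w=4
  (6,7) w=4
  (2,4) w=5
  (2,6) w=5
  (3,4) w=6
  (3,6) w=6
  (3,7) w=6
  (4,7) w=7
  (1,6) w=8

Add edge (2,3) w=1 -- no cycle. Running total: 1
Add edge (4,6) w=1 -- no cycle. Running total: 2
Add edge (1,3) w=2 -- no cycle. Running total: 4
Add edge (1,5) w=2 -- no cycle. Running total: 6
Add edge (2,7) w=2 -- no cycle. Running total: 8
Skip edge (3,5) w=2 -- would create cycle
Add edge (5,6) w=2 -- no cycle. Running total: 10

MST edges: (2,3,w=1), (4,6,w=1), (1,3,w=2), (1,5,w=2), (2,7,w=2), (5,6,w=2)
Total MST weight: 1 + 1 + 2 + 2 + 2 + 2 = 10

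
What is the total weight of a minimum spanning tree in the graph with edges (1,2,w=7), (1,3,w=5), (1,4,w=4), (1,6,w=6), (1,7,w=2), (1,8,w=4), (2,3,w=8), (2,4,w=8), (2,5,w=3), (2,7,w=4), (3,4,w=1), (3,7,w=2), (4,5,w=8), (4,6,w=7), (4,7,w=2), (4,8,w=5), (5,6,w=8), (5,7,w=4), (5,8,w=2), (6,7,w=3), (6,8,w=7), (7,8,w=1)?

Apply Kruskal's algorithm (sort edges by weight, add if no cycle):

Sorted edges by weight:
  (3,4) w=1
  (7,8) w=1
  (1,7) w=2
  (3,7) w=2
  (4,7) w=2
  (5,8) w=2
  (2,5) w=3
  (6,7) w=3
  (1,4) w=4
  (1,8) w=4
  (2,7) w=4
  (5,7) w=4
  (1,3) w=5
  (4,8) w=5
  (1,6) w=6
  (1,2) w=7
  (4,6) w=7
  (6,8) w=7
  (2,3) w=8
  (2,4) w=8
  (4,5) w=8
  (5,6) w=8

Add edge (3,4) w=1 -- no cycle. Running total: 1
Add edge (7,8) w=1 -- no cycle. Running total: 2
Add edge (1,7) w=2 -- no cycle. Running total: 4
Add edge (3,7) w=2 -- no cycle. Running total: 6
Skip edge (4,7) w=2 -- would create cycle
Add edge (5,8) w=2 -- no cycle. Running total: 8
Add edge (2,5) w=3 -- no cycle. Running total: 11
Add edge (6,7) w=3 -- no cycle. Running total: 14

MST edges: (3,4,w=1), (7,8,w=1), (1,7,w=2), (3,7,w=2), (5,8,w=2), (2,5,w=3), (6,7,w=3)
Total MST weight: 1 + 1 + 2 + 2 + 2 + 3 + 3 = 14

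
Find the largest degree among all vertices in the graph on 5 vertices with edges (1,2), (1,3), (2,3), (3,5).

Step 1: Count edges incident to each vertex:
  deg(1) = 2 (neighbors: 2, 3)
  deg(2) = 2 (neighbors: 1, 3)
  deg(3) = 3 (neighbors: 1, 2, 5)
  deg(4) = 0 (neighbors: none)
  deg(5) = 1 (neighbors: 3)

Step 2: Find maximum:
  max(2, 2, 3, 0, 1) = 3 (vertex 3)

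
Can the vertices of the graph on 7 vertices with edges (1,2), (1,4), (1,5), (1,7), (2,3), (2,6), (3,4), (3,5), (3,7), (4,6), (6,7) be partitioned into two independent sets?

Step 1: Attempt 2-coloring using BFS:
  Start at vertex 1, assign color 0
  Color vertex 2 with color 1 (neighbor of 1)
  Color vertex 4 with color 1 (neighbor of 1)
  Color vertex 5 with color 1 (neighbor of 1)
  Color vertex 7 with color 1 (neighbor of 1)
  Color vertex 3 with color 0 (neighbor of 2)
  Color vertex 6 with color 0 (neighbor of 2)

Step 2: 2-coloring succeeded. No conflicts found.
  Set A (color 0): {1, 3, 6}
  Set B (color 1): {2, 4, 5, 7}

The graph is bipartite with partition {1, 3, 6}, {2, 4, 5, 7}.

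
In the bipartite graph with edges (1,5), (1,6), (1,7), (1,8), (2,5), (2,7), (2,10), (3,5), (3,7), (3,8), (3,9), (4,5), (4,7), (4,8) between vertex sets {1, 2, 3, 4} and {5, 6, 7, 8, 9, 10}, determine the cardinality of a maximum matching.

Step 1: List the neighbors of each left vertex:
  1: 5, 6, 7, 8
  2: 5, 7, 10
  3: 5, 7, 8, 9
  4: 5, 7, 8

Step 2: Greedily match left vertices, then look for augmenting paths:
  Match 1 -- 6
  Match 2 -- 7
  Match 3 -- 8
  Match 4 -- 5
  No augmenting path remains.

Step 3: Verify this is maximum:
  Matching size 4 = min(|L|, |R|) = min(4, 6), which is an upper bound, so this matching is maximum.

Maximum matching: {(1,6), (2,7), (3,8), (4,5)}
Size: 4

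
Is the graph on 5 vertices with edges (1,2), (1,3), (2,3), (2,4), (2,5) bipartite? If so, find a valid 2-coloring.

Step 1: Attempt 2-coloring using BFS:
  Start at vertex 1, assign color 0
  Color vertex 2 with color 1 (neighbor of 1)
  Color vertex 3 with color 1 (neighbor of 1)

Step 2: Conflict found! Vertices 2 and 3 are adjacent but have the same color.
This means the graph contains an odd cycle.

The graph is NOT bipartite.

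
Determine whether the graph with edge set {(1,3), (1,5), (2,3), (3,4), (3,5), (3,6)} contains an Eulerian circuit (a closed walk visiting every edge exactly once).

Step 1: Find the degree of each vertex:
  deg(1) = 2
  deg(2) = 1
  deg(3) = 5
  deg(4) = 1
  deg(5) = 2
  deg(6) = 1

Step 2: Count vertices with odd degree:
  Odd-degree vertices: 2, 3, 4, 6 (4 total)

Step 3: Apply Euler's theorem:
  - Eulerian circuit exists iff graph is connected and all vertices have even degree
  - Eulerian path exists iff graph is connected and has 0 or 2 odd-degree vertices

Graph has 4 odd-degree vertices (need 0 or 2).
Neither Eulerian path nor Eulerian circuit exists.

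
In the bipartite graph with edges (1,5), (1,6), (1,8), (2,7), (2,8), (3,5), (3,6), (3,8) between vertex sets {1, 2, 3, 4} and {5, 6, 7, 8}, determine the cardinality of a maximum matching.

Step 1: List the neighbors of each left vertex:
  1: 5, 6, 8
  2: 7, 8
  3: 5, 6, 8
  4: (none)

Step 2: Greedily match left vertices, then look for augmenting paths:
  Match 1 -- 5
  Match 2 -- 7
  Match 3 -- 6
  No augmenting path remains.

Step 3: Verify this is maximum:
  Matching has size 3. The vertex set {1, 2, 3} covers every edge and has size 3; any matching has at most one edge per cover vertex, so 3 is maximum (König's theorem).

Maximum matching: {(1,5), (2,7), (3,6)}
Size: 3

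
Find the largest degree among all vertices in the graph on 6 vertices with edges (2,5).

Step 1: Count edges incident to each vertex:
  deg(1) = 0 (neighbors: none)
  deg(2) = 1 (neighbors: 5)
  deg(3) = 0 (neighbors: none)
  deg(4) = 0 (neighbors: none)
  deg(5) = 1 (neighbors: 2)
  deg(6) = 0 (neighbors: none)

Step 2: Find maximum:
  max(0, 1, 0, 0, 1, 0) = 1 (vertex 2)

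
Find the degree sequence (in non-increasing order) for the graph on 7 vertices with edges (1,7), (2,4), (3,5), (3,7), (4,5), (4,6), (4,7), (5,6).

Step 1: Count edges incident to each vertex:
  deg(1) = 1 (neighbors: 7)
  deg(2) = 1 (neighbors: 4)
  deg(3) = 2 (neighbors: 5, 7)
  deg(4) = 4 (neighbors: 2, 5, 6, 7)
  deg(5) = 3 (neighbors: 3, 4, 6)
  deg(6) = 2 (neighbors: 4, 5)
  deg(7) = 3 (neighbors: 1, 3, 4)

Step 2: Sort degrees in non-increasing order:
  Degrees: [1, 1, 2, 4, 3, 2, 3] -> sorted: [4, 3, 3, 2, 2, 1, 1]

Degree sequence: [4, 3, 3, 2, 2, 1, 1]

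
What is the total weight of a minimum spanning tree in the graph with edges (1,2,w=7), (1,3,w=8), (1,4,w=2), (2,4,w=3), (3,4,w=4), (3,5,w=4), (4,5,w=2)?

Apply Kruskal's algorithm (sort edges by weight, add if no cycle):

Sorted edges by weight:
  (1,4) w=2
  (4,5) w=2
  (2,4) w=3
  (3,5) w=4
  (3,4) w=4
  (1,2) w=7
  (1,3) w=8

Add edge (1,4) w=2 -- no cycle. Running total: 2
Add edge (4,5) w=2 -- no cycle. Running total: 4
Add edge (2,4) w=3 -- no cycle. Running total: 7
Add edge (3,5) w=4 -- no cycle. Running total: 11

MST edges: (1,4,w=2), (4,5,w=2), (2,4,w=3), (3,5,w=4)
Total MST weight: 2 + 2 + 3 + 4 = 11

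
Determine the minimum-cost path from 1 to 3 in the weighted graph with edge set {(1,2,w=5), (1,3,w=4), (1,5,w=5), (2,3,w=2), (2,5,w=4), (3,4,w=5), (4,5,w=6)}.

Step 1: Build adjacency list with weights:
  1: 2(w=5), 3(w=4), 5(w=5)
  2: 1(w=5), 3(w=2), 5(w=4)
  3: 1(w=4), 2(w=2), 4(w=5)
  4: 3(w=5), 5(w=6)
  5: 1(w=5), 2(w=4), 4(w=6)

Step 2: Apply Dijkstra's algorithm from vertex 1:
  Visit vertex 1 (distance=0)
    Update dist[2] = 5
    Update dist[3] = 4
    Update dist[5] = 5
  Visit vertex 3 (distance=4)
    Update dist[4] = 9

Step 3: Shortest path: 1 -> 3
Total weight: 4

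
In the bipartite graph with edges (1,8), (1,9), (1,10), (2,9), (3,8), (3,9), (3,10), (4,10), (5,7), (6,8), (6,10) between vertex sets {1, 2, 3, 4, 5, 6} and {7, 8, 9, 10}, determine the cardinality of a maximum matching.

Step 1: List the neighbors of each left vertex:
  1: 8, 9, 10
  2: 9
  3: 8, 9, 10
  4: 10
  5: 7
  6: 8, 10

Step 2: Greedily match left vertices, then look for augmenting paths:
  Match 1 -- 8
  Match 2 -- 9
  Match 3 -- 10
  Match 5 -- 7
  No augmenting path remains.

Step 3: Verify this is maximum:
  Matching size 4 = min(|L|, |R|) = min(6, 4), which is an upper bound, so this matching is maximum.

Maximum matching: {(1,8), (2,9), (3,10), (5,7)}
Size: 4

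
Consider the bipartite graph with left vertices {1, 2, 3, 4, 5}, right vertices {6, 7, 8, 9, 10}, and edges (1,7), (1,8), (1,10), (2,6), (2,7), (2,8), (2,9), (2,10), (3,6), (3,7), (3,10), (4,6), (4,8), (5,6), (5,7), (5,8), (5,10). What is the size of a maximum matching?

Step 1: List the neighbors of each left vertex:
  1: 7, 8, 10
  2: 6, 7, 8, 9, 10
  3: 6, 7, 10
  4: 6, 8
  5: 6, 7, 8, 10

Step 2: Greedily match left vertices, then look for augmenting paths:
  Match 1 -- 7
  Match 2 -- 9
  Match 3 -- 10
  Match 4 -- 8
  Match 5 -- 6
  No augmenting path remains.

Step 3: Verify this is maximum:
  Matching size 5 = min(|L|, |R|) = min(5, 5), which is an upper bound, so this matching is maximum.

Maximum matching: {(1,7), (2,9), (3,10), (4,8), (5,6)}
Size: 5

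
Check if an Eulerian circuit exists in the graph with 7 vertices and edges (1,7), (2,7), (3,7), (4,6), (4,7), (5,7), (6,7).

Step 1: Find the degree of each vertex:
  deg(1) = 1
  deg(2) = 1
  deg(3) = 1
  deg(4) = 2
  deg(5) = 1
  deg(6) = 2
  deg(7) = 6

Step 2: Count vertices with odd degree:
  Odd-degree vertices: 1, 2, 3, 5 (4 total)

Step 3: Apply Euler's theorem:
  - Eulerian circuit exists iff graph is connected and all vertices have even degree
  - Eulerian path exists iff graph is connected and has 0 or 2 odd-degree vertices

Graph has 4 odd-degree vertices (need 0 or 2).
Neither Eulerian path nor Eulerian circuit exists.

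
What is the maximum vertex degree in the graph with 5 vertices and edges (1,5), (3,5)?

Step 1: Count edges incident to each vertex:
  deg(1) = 1 (neighbors: 5)
  deg(2) = 0 (neighbors: none)
  deg(3) = 1 (neighbors: 5)
  deg(4) = 0 (neighbors: none)
  deg(5) = 2 (neighbors: 1, 3)

Step 2: Find maximum:
  max(1, 0, 1, 0, 2) = 2 (vertex 5)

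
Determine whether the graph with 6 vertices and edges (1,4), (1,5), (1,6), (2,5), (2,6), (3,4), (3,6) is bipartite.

Step 1: Attempt 2-coloring using BFS:
  Start at vertex 1, assign color 0
  Color vertex 4 with color 1 (neighbor of 1)
  Color vertex 5 with color 1 (neighbor of 1)
  Color vertex 6 with color 1 (neighbor of 1)
  Color vertex 3 with color 0 (neighbor of 4)
  Color vertex 2 with color 0 (neighbor of 5)

Step 2: 2-coloring succeeded. No conflicts found.
  Set A (color 0): {1, 2, 3}
  Set B (color 1): {4, 5, 6}

The graph is bipartite with partition {1, 2, 3}, {4, 5, 6}.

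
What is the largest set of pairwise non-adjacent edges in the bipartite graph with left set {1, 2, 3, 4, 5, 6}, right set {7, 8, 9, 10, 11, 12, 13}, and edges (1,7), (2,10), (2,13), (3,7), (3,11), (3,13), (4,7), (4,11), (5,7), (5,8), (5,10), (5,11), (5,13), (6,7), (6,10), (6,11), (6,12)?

Step 1: List the neighbors of each left vertex:
  1: 7
  2: 10, 13
  3: 7, 11, 13
  4: 7, 11
  5: 7, 8, 10, 11, 13
  6: 7, 10, 11, 12

Step 2: Greedily match left vertices, then look for augmenting paths:
  Match 1 -- 7
  Match 2 -- 10
  Match 3 -- 13
  Match 4 -- 11
  Match 5 -- 8
  Match 6 -- 12
  No augmenting path remains.

Step 3: Verify this is maximum:
  Matching size 6 = min(|L|, |R|) = min(6, 7), which is an upper bound, so this matching is maximum.

Maximum matching: {(1,7), (2,10), (3,13), (4,11), (5,8), (6,12)}
Size: 6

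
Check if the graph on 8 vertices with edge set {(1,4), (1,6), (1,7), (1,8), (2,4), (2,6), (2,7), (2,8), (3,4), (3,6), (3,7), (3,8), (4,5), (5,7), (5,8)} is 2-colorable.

Step 1: Attempt 2-coloring using BFS:
  Start at vertex 1, assign color 0
  Color vertex 4 with color 1 (neighbor of 1)
  Color vertex 6 with color 1 (neighbor of 1)
  Color vertex 7 with color 1 (neighbor of 1)
  Color vertex 8 with color 1 (neighbor of 1)
  Color vertex 2 with color 0 (neighbor of 4)
  Color vertex 3 with color 0 (neighbor of 4)
  Color vertex 5 with color 0 (neighbor of 4)

Step 2: 2-coloring succeeded. No conflicts found.
  Set A (color 0): {1, 2, 3, 5}
  Set B (color 1): {4, 6, 7, 8}

The graph is bipartite with partition {1, 2, 3, 5}, {4, 6, 7, 8}.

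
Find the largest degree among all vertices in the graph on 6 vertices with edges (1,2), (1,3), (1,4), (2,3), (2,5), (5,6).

Step 1: Count edges incident to each vertex:
  deg(1) = 3 (neighbors: 2, 3, 4)
  deg(2) = 3 (neighbors: 1, 3, 5)
  deg(3) = 2 (neighbors: 1, 2)
  deg(4) = 1 (neighbors: 1)
  deg(5) = 2 (neighbors: 2, 6)
  deg(6) = 1 (neighbors: 5)

Step 2: Find maximum:
  max(3, 3, 2, 1, 2, 1) = 3 (vertex 1)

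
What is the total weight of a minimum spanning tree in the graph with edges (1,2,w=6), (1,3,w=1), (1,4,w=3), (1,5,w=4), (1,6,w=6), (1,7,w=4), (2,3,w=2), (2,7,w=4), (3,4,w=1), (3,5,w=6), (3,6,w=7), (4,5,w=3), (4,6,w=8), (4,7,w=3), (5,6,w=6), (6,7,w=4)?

Apply Kruskal's algorithm (sort edges by weight, add if no cycle):

Sorted edges by weight:
  (1,3) w=1
  (3,4) w=1
  (2,3) w=2
  (1,4) w=3
  (4,7) w=3
  (4,5) w=3
  (1,5) w=4
  (1,7) w=4
  (2,7) w=4
  (6,7) w=4
  (1,6) w=6
  (1,2) w=6
  (3,5) w=6
  (5,6) w=6
  (3,6) w=7
  (4,6) w=8

Add edge (1,3) w=1 -- no cycle. Running total: 1
Add edge (3,4) w=1 -- no cycle. Running total: 2
Add edge (2,3) w=2 -- no cycle. Running total: 4
Skip edge (1,4) w=3 -- would create cycle
Add edge (4,7) w=3 -- no cycle. Running total: 7
Add edge (4,5) w=3 -- no cycle. Running total: 10
Skip edge (1,5) w=4 -- would create cycle
Skip edge (1,7) w=4 -- would create cycle
Skip edge (2,7) w=4 -- would create cycle
Add edge (6,7) w=4 -- no cycle. Running total: 14

MST edges: (1,3,w=1), (3,4,w=1), (2,3,w=2), (4,7,w=3), (4,5,w=3), (6,7,w=4)
Total MST weight: 1 + 1 + 2 + 3 + 3 + 4 = 14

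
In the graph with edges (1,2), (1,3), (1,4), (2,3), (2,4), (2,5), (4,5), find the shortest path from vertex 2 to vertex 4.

Step 1: Build adjacency list:
  1: 2, 3, 4
  2: 1, 3, 4, 5
  3: 1, 2
  4: 1, 2, 5
  5: 2, 4

Step 2: BFS from vertex 2 to find shortest path to 4:
  vertex 1 reached at distance 1
  vertex 3 reached at distance 1
  vertex 4 reached at distance 1

Step 3: Shortest path: 2 -> 4
Path length: 1 edge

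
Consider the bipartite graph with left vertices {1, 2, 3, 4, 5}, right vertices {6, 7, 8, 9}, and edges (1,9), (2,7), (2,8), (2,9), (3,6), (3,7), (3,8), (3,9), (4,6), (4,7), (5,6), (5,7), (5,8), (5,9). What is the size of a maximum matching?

Step 1: List the neighbors of each left vertex:
  1: 9
  2: 7, 8, 9
  3: 6, 7, 8, 9
  4: 6, 7
  5: 6, 7, 8, 9

Step 2: Greedily match left vertices, then look for augmenting paths:
  Match 1 -- 9
  Match 2 -- 7
  Match 3 -- 6
  Match 5 -- 8
  No augmenting path remains.

Step 3: Verify this is maximum:
  Matching size 4 = min(|L|, |R|) = min(5, 4), which is an upper bound, so this matching is maximum.

Maximum matching: {(1,9), (2,7), (3,6), (5,8)}
Size: 4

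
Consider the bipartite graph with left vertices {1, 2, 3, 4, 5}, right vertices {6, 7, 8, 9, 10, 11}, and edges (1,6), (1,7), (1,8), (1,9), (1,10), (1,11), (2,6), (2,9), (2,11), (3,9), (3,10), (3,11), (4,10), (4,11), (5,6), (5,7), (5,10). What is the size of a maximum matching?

Step 1: List the neighbors of each left vertex:
  1: 6, 7, 8, 9, 10, 11
  2: 6, 9, 11
  3: 9, 10, 11
  4: 10, 11
  5: 6, 7, 10

Step 2: Greedily match left vertices, then look for augmenting paths:
  Match 1 -- 6
  Match 2 -- 9
  Match 3 -- 10
  Match 4 -- 11
  Match 5 -- 7
  No augmenting path remains.

Step 3: Verify this is maximum:
  Matching size 5 = min(|L|, |R|) = min(5, 6), which is an upper bound, so this matching is maximum.

Maximum matching: {(1,6), (2,9), (3,10), (4,11), (5,7)}
Size: 5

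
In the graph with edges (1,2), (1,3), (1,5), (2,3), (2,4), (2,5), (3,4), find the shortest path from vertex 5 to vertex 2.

Step 1: Build adjacency list:
  1: 2, 3, 5
  2: 1, 3, 4, 5
  3: 1, 2, 4
  4: 2, 3
  5: 1, 2

Step 2: BFS from vertex 5 to find shortest path to 2:
  vertex 1 reached at distance 1
  vertex 2 reached at distance 1

Step 3: Shortest path: 5 -> 2
Path length: 1 edge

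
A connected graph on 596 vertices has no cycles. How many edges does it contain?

A tree on n vertices always has exactly n - 1 edges.
For n = 596: edges = 596 - 1 = 595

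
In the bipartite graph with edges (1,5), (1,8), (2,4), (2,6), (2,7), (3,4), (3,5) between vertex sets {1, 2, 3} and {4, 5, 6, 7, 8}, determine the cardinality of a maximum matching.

Step 1: List the neighbors of each left vertex:
  1: 5, 8
  2: 4, 6, 7
  3: 4, 5

Step 2: Greedily match left vertices, then look for augmenting paths:
  Match 1 -- 5
  Match 2 -- 6
  Match 3 -- 4
  No augmenting path remains.

Step 3: Verify this is maximum:
  Matching size 3 = min(|L|, |R|) = min(3, 5), which is an upper bound, so this matching is maximum.

Maximum matching: {(1,5), (2,6), (3,4)}
Size: 3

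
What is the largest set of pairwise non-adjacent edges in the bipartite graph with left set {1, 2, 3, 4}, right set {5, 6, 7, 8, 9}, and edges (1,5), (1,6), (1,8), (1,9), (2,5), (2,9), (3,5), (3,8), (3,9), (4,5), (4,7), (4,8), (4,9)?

Step 1: List the neighbors of each left vertex:
  1: 5, 6, 8, 9
  2: 5, 9
  3: 5, 8, 9
  4: 5, 7, 8, 9

Step 2: Greedily match left vertices, then look for augmenting paths:
  Match 1 -- 5
  Match 2 -- 9
  Match 3 -- 8
  Match 4 -- 7
  No augmenting path remains.

Step 3: Verify this is maximum:
  Matching size 4 = min(|L|, |R|) = min(4, 5), which is an upper bound, so this matching is maximum.

Maximum matching: {(1,5), (2,9), (3,8), (4,7)}
Size: 4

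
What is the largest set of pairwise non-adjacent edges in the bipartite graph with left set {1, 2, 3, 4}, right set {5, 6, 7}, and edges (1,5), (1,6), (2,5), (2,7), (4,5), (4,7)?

Step 1: List the neighbors of each left vertex:
  1: 5, 6
  2: 5, 7
  3: (none)
  4: 5, 7

Step 2: Greedily match left vertices, then look for augmenting paths:
  Match 1 -- 6
  Match 2 -- 7
  Match 4 -- 5
  No augmenting path remains.

Step 3: Verify this is maximum:
  Matching size 3 = min(|L|, |R|) = min(4, 3), which is an upper bound, so this matching is maximum.

Maximum matching: {(1,6), (2,7), (4,5)}
Size: 3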